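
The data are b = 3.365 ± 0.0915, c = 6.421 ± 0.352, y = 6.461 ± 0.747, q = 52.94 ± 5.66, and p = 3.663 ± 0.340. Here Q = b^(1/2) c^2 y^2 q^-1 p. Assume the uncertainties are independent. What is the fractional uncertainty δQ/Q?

0.293

Since Q is a product/quotient, work with relative uncertainties:
  (½·δb/b)² = (0.5×0.0272)² = 0.000185;  (2·δc/c)² = (2×0.0548)² = 0.0120;  (2·δy/y)² = (2×0.116)² = 0.0535;  (-1·δq/q)² = (-1×0.107)² = 0.0114;  (1·δp/p)² = (1×0.0928)² = 0.00862
δQ/Q = √(0.0857) = 0.293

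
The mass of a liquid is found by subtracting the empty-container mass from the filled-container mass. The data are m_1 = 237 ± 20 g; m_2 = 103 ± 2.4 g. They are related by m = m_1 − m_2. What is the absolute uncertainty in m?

20.1 g

Absolute uncertainties add in quadrature for a linear combination:
  (δm_1)² = 400;  (δm_2)² = 5.76
δm = √(406) = 20.1 g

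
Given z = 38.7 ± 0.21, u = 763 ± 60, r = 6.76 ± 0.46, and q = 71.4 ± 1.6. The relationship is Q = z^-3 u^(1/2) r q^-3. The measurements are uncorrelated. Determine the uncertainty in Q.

Each factor contributes (exponent × relative error)² to (δQ/Q)²:
  (-3·δz/z)² = (-3×0.00543)² = 0.000265;  (½·δu/u)² = (0.5×0.0786)² = 0.00155;  (1·δr/r)² = (1×0.0680)² = 0.00463;  (-3·δq/q)² = (-3×0.0224)² = 0.00452
δQ/Q = √(0.0110) = 0.105
Q = 8.85e-09, so δQ = 0.105 × 8.85e-09 = 9.27e-10.

9.27e-10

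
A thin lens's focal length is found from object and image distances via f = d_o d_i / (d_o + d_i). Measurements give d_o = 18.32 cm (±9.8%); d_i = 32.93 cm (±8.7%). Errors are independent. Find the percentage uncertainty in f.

7.02%

∂f/∂d_o = (d_i/(d_o+d_i))² = 0.413;  ∂f/∂d_i = (d_o/(d_o+d_i))² = 0.128
δf = √((∂f/∂d_o · δd_o)² + (∂f/∂d_i · δd_i)²) = √(0.549 + 0.134) = 0.827 cm
f = 11.77 cm, so δf/f = 0.827/11.77 = 0.0702.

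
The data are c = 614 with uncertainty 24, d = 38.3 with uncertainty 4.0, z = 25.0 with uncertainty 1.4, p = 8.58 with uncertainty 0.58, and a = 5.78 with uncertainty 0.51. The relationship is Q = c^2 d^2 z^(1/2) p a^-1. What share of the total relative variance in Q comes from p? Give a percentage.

(δQ/Q)² = (2·δc/c)² + (2·δd/d)² + (½·δz/z)² + (1·δp/p)² + (-1·δa/a)²
  c term: (2×0.0391)² = 0.00611
  d term: (2×0.104)² = 0.0436
  z term: (0.5×0.0560)² = 0.000784
  p term: (1×0.0676)² = 0.00457
  a term: (-1×0.0882)² = 0.00779
Total = 0.0629. Share from p = 0.00457/0.0629 = 0.0727.

7.27%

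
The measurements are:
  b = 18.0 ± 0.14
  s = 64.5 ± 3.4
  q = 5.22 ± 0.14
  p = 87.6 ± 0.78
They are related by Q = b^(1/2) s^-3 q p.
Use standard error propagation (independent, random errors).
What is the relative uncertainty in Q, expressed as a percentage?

16.1%

For a monomial Q ∝ b^(1/2), s^-3, q, p, fractional errors add in quadrature:
  (½·δb/b)² = (0.5×0.00778)² = 1.51e-05;  (-3·δs/s)² = (-3×0.0527)² = 0.0250;  (1·δq/q)² = (1×0.0268)² = 0.000719;  (1·δp/p)² = (1×0.00890)² = 7.93e-05
δQ/Q = √(0.0258) = 0.161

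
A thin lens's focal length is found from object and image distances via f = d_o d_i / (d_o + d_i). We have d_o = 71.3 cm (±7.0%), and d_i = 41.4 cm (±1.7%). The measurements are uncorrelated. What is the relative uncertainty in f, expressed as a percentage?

2.79%

∂f/∂d_o = (d_i/(d_o+d_i))² = 0.135;  ∂f/∂d_i = (d_o/(d_o+d_i))² = 0.400
δf = √((∂f/∂d_o · δd_o)² + (∂f/∂d_i · δd_i)²) = √(0.454 + 0.0794) = 0.730 cm
f = 26.2 cm, so δf/f = 0.730/26.2 = 0.0279.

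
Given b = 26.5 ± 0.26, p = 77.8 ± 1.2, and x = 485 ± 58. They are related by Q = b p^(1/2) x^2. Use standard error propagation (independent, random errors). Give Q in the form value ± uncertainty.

(5.50 ± 1.32) × 10^7

Relative error in a monomial: (δQ/Q)² = Σ (nᵢ · δxᵢ/xᵢ)².
  (1·δb/b)² = (1×0.00981)² = 9.63e-05;  (½·δp/p)² = (0.5×0.0154)² = 5.95e-05;  (2·δx/x)² = (2×0.120)² = 0.0572
δQ/Q = √(0.0574) = 0.240
Q = 5.5e+07, so δQ = 0.240 × 5.5e+07 = 1.32e+07.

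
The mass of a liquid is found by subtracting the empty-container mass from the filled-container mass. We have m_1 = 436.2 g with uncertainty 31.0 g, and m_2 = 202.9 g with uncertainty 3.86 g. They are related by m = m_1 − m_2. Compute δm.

31.2 g

For a sum/difference, combine absolute errors in quadrature:
  (δm_1)² = 961;  (δm_2)² = 14.9
δm = √(976) = 31.2 g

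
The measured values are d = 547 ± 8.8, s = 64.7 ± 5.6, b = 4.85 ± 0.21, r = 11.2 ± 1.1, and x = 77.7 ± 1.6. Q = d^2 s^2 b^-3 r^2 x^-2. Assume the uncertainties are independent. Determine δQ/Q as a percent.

Relative error in a monomial: (δQ/Q)² = Σ (nᵢ · δxᵢ/xᵢ)².
  (2·δd/d)² = (2×0.0161)² = 0.00104;  (2·δs/s)² = (2×0.0866)² = 0.0300;  (-3·δb/b)² = (-3×0.0433)² = 0.0169;  (2·δr/r)² = (2×0.0982)² = 0.0386;  (-2·δx/x)² = (-2×0.0206)² = 0.00170
δQ/Q = √(0.0882) = 0.297

29.7%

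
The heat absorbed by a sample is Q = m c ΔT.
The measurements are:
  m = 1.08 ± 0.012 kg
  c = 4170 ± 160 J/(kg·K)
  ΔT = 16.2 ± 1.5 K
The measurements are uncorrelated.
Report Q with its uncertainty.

Relative error in a monomial: (δQ/Q)² = Σ (nᵢ · δxᵢ/xᵢ)².
  (1·δm/m)² = (1×0.0111)² = 0.000123;  (1·δc/c)² = (1×0.0384)² = 0.00147;  (1·δΔT/ΔT)² = (1×0.0926)² = 0.00857
δQ/Q = √(0.0102) = 0.101
Q = 73000 J, so δQ = 0.101 × 73000 = 7360 J.

73000 ± 7360 J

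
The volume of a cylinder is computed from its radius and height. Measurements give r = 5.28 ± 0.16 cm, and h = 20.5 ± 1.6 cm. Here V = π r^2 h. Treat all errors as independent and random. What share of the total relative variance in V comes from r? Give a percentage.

(δV/V)² = (2·δr/r)² + (1·δh/h)²
  r term: (2×0.0303)² = 0.00367
  h term: (1×0.0780)² = 0.00609
Total = 0.00976. Share from r = 0.00367/0.00976 = 0.376.

37.6%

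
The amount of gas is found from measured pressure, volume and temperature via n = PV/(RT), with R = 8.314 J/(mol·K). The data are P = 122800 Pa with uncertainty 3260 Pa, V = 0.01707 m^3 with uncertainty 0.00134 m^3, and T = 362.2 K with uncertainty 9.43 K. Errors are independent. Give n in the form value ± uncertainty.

Relative error in a monomial: (δn/n)² = Σ (nᵢ · δxᵢ/xᵢ)².
  (1·δP/P)² = (1×0.0265)² = 0.000705;  (1·δV/V)² = (1×0.0785)² = 0.00616;  (-1·δT/T)² = (-1×0.0260)² = 0.000678
δn/n = √(0.00754) = 0.0869
n = 0.6961 mol, so δn = 0.0869 × 0.6961 = 0.0605 mol.

0.6961 ± 0.0605 mol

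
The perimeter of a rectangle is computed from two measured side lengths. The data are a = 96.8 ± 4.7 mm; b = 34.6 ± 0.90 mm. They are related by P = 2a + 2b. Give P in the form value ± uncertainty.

Sums and differences: (δP)² = Σ (cᵢ δxᵢ)².
  (2·δa)² = 88.4;  (2·δb)² = 3.24
δP = √(91.6) = 9.57 mm
P = 263 mm.

263 ± 9.57 mm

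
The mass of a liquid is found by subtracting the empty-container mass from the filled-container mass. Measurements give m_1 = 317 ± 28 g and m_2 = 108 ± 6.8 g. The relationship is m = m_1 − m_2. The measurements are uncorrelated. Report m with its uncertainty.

For a sum/difference, combine absolute errors in quadrature:
  (δm_1)² = 784;  (δm_2)² = 46.2
δm = √(830) = 28.8 g
m = 209 g.

209 ± 28.8 g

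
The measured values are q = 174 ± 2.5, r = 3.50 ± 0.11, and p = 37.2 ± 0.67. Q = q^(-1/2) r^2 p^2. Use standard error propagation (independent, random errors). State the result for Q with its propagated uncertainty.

Q is a product of powers, so relative uncertainties combine in quadrature:
  (−½·δq/q)² = (-0.5×0.0144)² = 5.16e-05;  (2·δr/r)² = (2×0.0314)² = 0.00395;  (2·δp/p)² = (2×0.0180)² = 0.00130
δQ/Q = √(0.00530) = 0.0728
Q = 1290, so δQ = 0.0728 × 1290 = 93.6.

1290 ± 93.6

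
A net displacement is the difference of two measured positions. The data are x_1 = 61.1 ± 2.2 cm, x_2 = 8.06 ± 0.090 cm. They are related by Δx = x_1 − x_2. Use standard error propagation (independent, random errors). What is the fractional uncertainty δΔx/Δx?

Each term contributes (cᵢ δxᵢ)² to (δΔx)²:
  (δx_1)² = 4.84;  (δx_2)² = 0.00810
δΔx = √(4.85) = 2.20 cm
Δx = 53.0 cm, so δΔx/Δx = 2.20/53.0 = 0.0415.

0.0415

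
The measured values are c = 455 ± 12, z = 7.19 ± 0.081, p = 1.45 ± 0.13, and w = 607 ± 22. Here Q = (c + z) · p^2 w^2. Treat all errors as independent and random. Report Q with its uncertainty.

Let u = c + z = 462. δu = √(δc² + δz²) = √(144 + 0.00656) = 12.0, so δu/u = 0.0260.
Q is then a monomial in u, p, w:
δQ/Q = √((δu/u)² + (2·δp/p)² + (2·δw/w)²) = √(0.000674 + 0.0322 + 0.00525) = 0.195
Q = 3.58e+08, so δQ = 0.195 × 3.58e+08 = 6.99e+07.

(3.58 ± 0.699) × 10^8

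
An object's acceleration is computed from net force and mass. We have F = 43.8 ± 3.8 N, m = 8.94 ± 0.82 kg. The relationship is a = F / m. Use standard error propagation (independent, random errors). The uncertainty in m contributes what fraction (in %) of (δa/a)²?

52.8%

(δa/a)² = (1·δF/F)² + (-1·δm/m)²
  F term: (1×0.0868)² = 0.00753
  m term: (-1×0.0917)² = 0.00841
Total = 0.0159. Share from m = 0.00841/0.0159 = 0.528.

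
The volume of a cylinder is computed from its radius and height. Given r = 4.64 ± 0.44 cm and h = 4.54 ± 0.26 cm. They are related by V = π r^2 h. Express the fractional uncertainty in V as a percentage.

V is a product of powers, so relative uncertainties combine in quadrature:
  (2·δr/r)² = (2×0.0948)² = 0.0360;  (1·δh/h)² = (1×0.0573)² = 0.00328
δV/V = √(0.0392) = 0.198

19.8%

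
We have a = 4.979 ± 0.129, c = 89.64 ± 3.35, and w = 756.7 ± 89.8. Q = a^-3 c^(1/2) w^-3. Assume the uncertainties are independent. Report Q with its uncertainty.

Since Q is a product/quotient, work with relative uncertainties:
  (-3·δa/a)² = (-3×0.0259)² = 0.00604;  (½·δc/c)² = (0.5×0.0374)² = 0.000349;  (-3·δw/w)² = (-3×0.119)² = 0.127
δQ/Q = √(0.133) = 0.365
Q = 1.77e-10, so δQ = 0.365 × 1.77e-10 = 6.46e-11.

(1.770 ± 0.646) × 10^-10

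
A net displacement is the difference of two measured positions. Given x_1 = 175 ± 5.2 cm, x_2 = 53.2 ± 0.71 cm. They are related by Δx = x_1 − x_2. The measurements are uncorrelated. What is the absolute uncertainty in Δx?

5.25 cm

For a sum/difference, combine absolute errors in quadrature:
  (δx_1)² = 27.0;  (δx_2)² = 0.504
δΔx = √(27.5) = 5.25 cm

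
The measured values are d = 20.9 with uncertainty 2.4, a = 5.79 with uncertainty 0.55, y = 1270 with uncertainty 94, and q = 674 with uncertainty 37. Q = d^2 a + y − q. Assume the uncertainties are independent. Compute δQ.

637

Let p = d^2·a = 2530. δp/p = √((2·δd/d)² + (1·δa/a)²) = √(0.0527 + 0.00902) = 0.249, so δp = 629.
Q = p + y − q: δQ = √(δp² + δy² + δq²) = √(3.95e+05 + 8840 + 1370) = 637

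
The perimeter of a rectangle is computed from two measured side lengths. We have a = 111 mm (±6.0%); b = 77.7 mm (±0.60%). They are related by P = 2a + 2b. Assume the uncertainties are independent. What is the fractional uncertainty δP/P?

0.0354

For a sum/difference, combine absolute errors in quadrature:
  (2·δa)² = 177;  (2·δb)² = 0.869
δP = √(178) = 13.4 mm
P = 377 mm, so δP/P = 13.4/377 = 0.0354.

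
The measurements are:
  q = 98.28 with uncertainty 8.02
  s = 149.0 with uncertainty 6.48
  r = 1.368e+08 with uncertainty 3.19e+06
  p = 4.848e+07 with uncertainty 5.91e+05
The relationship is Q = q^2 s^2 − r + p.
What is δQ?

3.98e+07

Let w = q^2·s^2 = 2.144e+08. δw/w = √((2·δq/q)² + (2·δs/s)²) = √(0.0266 + 0.00757) = 0.185, so δw = 3.97e+07.
Q = w − r + p: δQ = √(δw² + δr² + δp²) = √(1.57e+15 + 1.02e+13 + 3.49e+11) = 3.98e+07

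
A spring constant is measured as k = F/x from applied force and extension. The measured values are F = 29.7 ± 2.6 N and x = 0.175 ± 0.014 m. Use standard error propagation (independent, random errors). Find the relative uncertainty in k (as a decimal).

0.119

For a monomial k ∝ F, x^-1, fractional errors add in quadrature:
  (1·δF/F)² = (1×0.0875)² = 0.00766;  (-1·δx/x)² = (-1×0.0800)² = 0.00640
δk/k = √(0.0141) = 0.119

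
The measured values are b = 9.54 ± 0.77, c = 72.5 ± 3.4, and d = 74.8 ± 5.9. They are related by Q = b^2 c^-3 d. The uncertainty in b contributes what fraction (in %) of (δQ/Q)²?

50.0%

(δQ/Q)² = (2·δb/b)² + (-3·δc/c)² + (1·δd/d)²
  b term: (2×0.0807)² = 0.0261
  c term: (-3×0.0469)² = 0.0198
  d term: (1×0.0789)² = 0.00622
Total = 0.0521. Share from b = 0.0261/0.0521 = 0.500.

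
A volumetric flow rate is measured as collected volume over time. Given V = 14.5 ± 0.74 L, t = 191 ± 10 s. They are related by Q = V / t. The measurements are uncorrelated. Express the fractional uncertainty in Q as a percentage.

7.31%

Each factor contributes (exponent × relative error)² to (δQ/Q)²:
  (1·δV/V)² = (1×0.0510)² = 0.00260;  (-1·δt/t)² = (-1×0.0524)² = 0.00274
δQ/Q = √(0.00535) = 0.0731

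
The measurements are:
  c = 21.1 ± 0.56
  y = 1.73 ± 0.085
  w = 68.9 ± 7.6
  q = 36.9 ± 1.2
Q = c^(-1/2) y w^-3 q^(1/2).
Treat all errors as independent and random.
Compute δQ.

2.34e-06

Relative error in a monomial: (δQ/Q)² = Σ (nᵢ · δxᵢ/xᵢ)².
  (−½·δc/c)² = (-0.5×0.0265)² = 0.000176;  (1·δy/y)² = (1×0.0491)² = 0.00241;  (-3·δw/w)² = (-3×0.110)² = 0.110;  (½·δq/q)² = (0.5×0.0325)² = 0.000264
δQ/Q = √(0.112) = 0.335
Q = 6.99e-06, so δQ = 0.335 × 6.99e-06 = 2.34e-06.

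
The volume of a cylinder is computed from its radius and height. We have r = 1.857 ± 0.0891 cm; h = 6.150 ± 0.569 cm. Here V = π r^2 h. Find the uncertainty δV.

Relative error in a monomial: (δV/V)² = Σ (nᵢ · δxᵢ/xᵢ)².
  (2·δr/r)² = (2×0.0480)² = 0.00921;  (1·δh/h)² = (1×0.0925)² = 0.00856
δV/V = √(0.0178) = 0.133
V = 66.63 cm^3, so δV = 0.133 × 66.63 = 8.88 cm^3.

8.88 cm^3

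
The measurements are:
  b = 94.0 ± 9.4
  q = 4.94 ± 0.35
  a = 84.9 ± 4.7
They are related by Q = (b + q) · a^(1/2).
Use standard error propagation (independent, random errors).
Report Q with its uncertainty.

912 ± 90.3

Let u = b + q = 98.9. δu = √(δb² + δq²) = √(88.4 + 0.122) = 9.41, so δu/u = 0.0951.
Q is then a monomial in u, a:
δQ/Q = √((δu/u)² + (½·δa/a)²) = √(0.00904 + 0.000766) = 0.0990
Q = 912, so δQ = 0.0990 × 912 = 90.3.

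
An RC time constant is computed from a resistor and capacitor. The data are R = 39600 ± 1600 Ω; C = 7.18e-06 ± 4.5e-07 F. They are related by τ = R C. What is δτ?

For a monomial τ ∝ R, C, fractional errors add in quadrature:
  (1·δR/R)² = (1×0.0404)² = 0.00163;  (1·δC/C)² = (1×0.0627)² = 0.00393
δτ/τ = √(0.00556) = 0.0746
τ = 0.284 s, so δτ = 0.0746 × 0.284 = 0.0212 s.

0.0212 s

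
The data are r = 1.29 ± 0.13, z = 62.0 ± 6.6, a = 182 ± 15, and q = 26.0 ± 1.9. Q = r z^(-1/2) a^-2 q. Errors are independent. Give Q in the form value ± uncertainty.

(1.29 ± 0.274) × 10^-4

Relative error in a monomial: (δQ/Q)² = Σ (nᵢ · δxᵢ/xᵢ)².
  (1·δr/r)² = (1×0.101)² = 0.0102;  (−½·δz/z)² = (-0.5×0.106)² = 0.00283;  (-2·δa/a)² = (-2×0.0824)² = 0.0272;  (1·δq/q)² = (1×0.0731)² = 0.00534
δQ/Q = √(0.0455) = 0.213
Q = 0.000129, so δQ = 0.213 × 0.000129 = 2.74e-05.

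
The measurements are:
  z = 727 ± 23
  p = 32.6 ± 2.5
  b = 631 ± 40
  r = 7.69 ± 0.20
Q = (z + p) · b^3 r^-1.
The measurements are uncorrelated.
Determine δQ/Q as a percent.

19.4%

Let u = z + p = 760. δu = √(δz² + δp²) = √(529 + 6.25) = 23.1, so δu/u = 0.0305.
Q is then a monomial in u, b, r:
δQ/Q = √((δu/u)² + (3·δb/b)² + (-1·δr/r)²) = √(0.000928 + 0.0362 + 0.000676) = 0.194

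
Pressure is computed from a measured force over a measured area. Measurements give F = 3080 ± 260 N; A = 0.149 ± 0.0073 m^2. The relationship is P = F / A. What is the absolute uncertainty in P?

Since P is a product/quotient, work with relative uncertainties:
  (1·δF/F)² = (1×0.0844)² = 0.00713;  (-1·δA/A)² = (-1×0.0490)² = 0.00240
δP/P = √(0.00953) = 0.0976
P = 20700 Pa, so δP = 0.0976 × 20700 = 2020 Pa.

2020 Pa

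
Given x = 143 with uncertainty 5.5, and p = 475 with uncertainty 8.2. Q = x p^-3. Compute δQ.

Q is a product of powers, so relative uncertainties combine in quadrature:
  (1·δx/x)² = (1×0.0385)² = 0.00148;  (-3·δp/p)² = (-3×0.0173)² = 0.00268
δQ/Q = √(0.00416) = 0.0645
Q = 1.33e-06, so δQ = 0.0645 × 1.33e-06 = 8.61e-08.

8.61e-08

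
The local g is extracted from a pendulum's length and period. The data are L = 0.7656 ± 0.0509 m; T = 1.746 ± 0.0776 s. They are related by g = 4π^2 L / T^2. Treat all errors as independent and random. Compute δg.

1.10 m/s^2

For a monomial g ∝ L, T^-2, fractional errors add in quadrature:
  (1·δL/L)² = (1×0.0665)² = 0.00442;  (-2·δT/T)² = (-2×0.0444)² = 0.00790
δg/g = √(0.0123) = 0.111
g = 9.915 m/s^2, so δg = 0.111 × 9.915 = 1.10 m/s^2.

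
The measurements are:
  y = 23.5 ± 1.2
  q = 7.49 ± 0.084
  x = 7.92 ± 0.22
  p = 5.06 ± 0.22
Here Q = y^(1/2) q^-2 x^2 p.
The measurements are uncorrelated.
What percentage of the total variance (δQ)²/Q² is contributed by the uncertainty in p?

(δQ/Q)² = (½·δy/y)² + (-2·δq/q)² + (2·δx/x)² + (1·δp/p)²
  y term: (0.5×0.0511)² = 0.000652
  q term: (-2×0.0112)² = 0.000503
  x term: (2×0.0278)² = 0.00309
  p term: (1×0.0435)² = 0.00189
Total = 0.00613. Share from p = 0.00189/0.00613 = 0.308.

30.8%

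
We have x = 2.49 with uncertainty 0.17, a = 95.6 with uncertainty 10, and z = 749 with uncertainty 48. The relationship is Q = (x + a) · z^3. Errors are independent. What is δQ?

8.97e+09

Let u = x + a = 98.1. δu = √(δx² + δa²) = √(0.0289 + 100) = 10.0, so δu/u = 0.102.
Q is then a monomial in u, z:
δQ/Q = √((δu/u)² + (3·δz/z)²) = √(0.0104 + 0.0370) = 0.218
Q = 4.12e+10, so δQ = 0.218 × 4.12e+10 = 8.97e+09.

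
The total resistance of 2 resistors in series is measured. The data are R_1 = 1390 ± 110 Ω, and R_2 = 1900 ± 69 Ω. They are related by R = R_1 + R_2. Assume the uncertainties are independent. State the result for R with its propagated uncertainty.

Sums and differences: (δR)² = Σ (cᵢ δxᵢ)².
  (δR_1)² = 12100;  (δR_2)² = 4760
δR = √(16900) = 130 Ω
R = 3290 Ω.

3290 ± 130 Ω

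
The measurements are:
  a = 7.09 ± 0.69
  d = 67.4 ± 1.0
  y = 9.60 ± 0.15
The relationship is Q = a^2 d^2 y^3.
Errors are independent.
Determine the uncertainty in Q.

Products/powers → add relative errors in quadrature, weighted by exponent:
  (2·δa/a)² = (2×0.0973)² = 0.0379;  (2·δd/d)² = (2×0.0148)² = 0.000881;  (3·δy/y)² = (3×0.0156)² = 0.00220
δQ/Q = √(0.0410) = 0.202
Q = 2.02e+08, so δQ = 0.202 × 2.02e+08 = 4.09e+07.

4.09e+07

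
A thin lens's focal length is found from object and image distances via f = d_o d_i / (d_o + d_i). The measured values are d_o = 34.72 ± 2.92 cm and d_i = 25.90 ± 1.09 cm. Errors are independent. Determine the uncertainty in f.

∂f/∂d_o = (d_i/(d_o+d_i))² = 0.183;  ∂f/∂d_i = (d_o/(d_o+d_i))² = 0.328
δf = √((∂f/∂d_o · δd_o)² + (∂f/∂d_i · δd_i)²) = √(0.284 + 0.128) = 0.642 cm

0.642 cm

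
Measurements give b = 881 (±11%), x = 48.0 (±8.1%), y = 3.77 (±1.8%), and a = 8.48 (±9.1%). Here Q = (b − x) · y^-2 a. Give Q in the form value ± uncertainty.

497 ± 75.6

Let u = b − x = 833. δu = √(δb² + δx²) = √(9390 + 15.1) = 97.0, so δu/u = 0.116.
Q is then a monomial in u, y, a:
δQ/Q = √((δu/u)² + (-2·δy/y)² + (1·δa/a)²) = √(0.0136 + 0.00130 + 0.00828) = 0.152
Q = 497, so δQ = 0.152 × 497 = 75.6.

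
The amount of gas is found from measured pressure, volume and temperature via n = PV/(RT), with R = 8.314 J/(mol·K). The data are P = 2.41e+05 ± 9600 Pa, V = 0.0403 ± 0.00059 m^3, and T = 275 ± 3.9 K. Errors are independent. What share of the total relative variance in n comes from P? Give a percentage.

79.2%

(δn/n)² = (1·δP/P)² + (1·δV/V)² + (-1·δT/T)²
  P term: (1×0.0398)² = 0.00159
  V term: (1×0.0146)² = 0.000214
  T term: (-1×0.0142)² = 0.000201
Total = 0.00200. Share from P = 0.00159/0.00200 = 0.792.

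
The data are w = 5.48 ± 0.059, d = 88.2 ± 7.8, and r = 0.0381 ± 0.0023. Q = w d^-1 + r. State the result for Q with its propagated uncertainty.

Let p = w·d^-1 = 0.0621. δp/p = √((1·δw/w)² + (-1·δd/d)²) = √(0.000116 + 0.00782) = 0.0891, so δp = 0.00554.
Q = p + r: δQ = √(δp² + δr²) = √(3.06e-05 + 5.29e-06) = 0.00599
Q = 0.100.

0.100 ± 0.00599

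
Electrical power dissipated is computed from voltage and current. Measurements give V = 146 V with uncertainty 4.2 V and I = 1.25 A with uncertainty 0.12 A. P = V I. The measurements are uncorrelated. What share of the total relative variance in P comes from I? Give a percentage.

(δP/P)² = (1·δV/V)² + (1·δI/I)²
  V term: (1×0.0288)² = 0.000828
  I term: (1×0.0960)² = 0.00922
Total = 0.0100. Share from I = 0.00922/0.0100 = 0.918.

91.8%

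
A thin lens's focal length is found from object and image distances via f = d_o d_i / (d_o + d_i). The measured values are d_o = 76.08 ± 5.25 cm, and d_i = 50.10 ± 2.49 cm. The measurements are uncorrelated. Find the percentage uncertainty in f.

4.06%

∂f/∂d_o = (d_i/(d_o+d_i))² = 0.158;  ∂f/∂d_i = (d_o/(d_o+d_i))² = 0.364
δf = √((∂f/∂d_o · δd_o)² + (∂f/∂d_i · δd_i)²) = √(0.685 + 0.819) = 1.23 cm
f = 30.21 cm, so δf/f = 1.23/30.21 = 0.0406.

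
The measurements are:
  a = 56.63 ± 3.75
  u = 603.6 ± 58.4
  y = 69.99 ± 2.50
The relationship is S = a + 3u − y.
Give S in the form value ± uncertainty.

1797 ± 175

Sums and differences: (δS)² = Σ (cᵢ δxᵢ)².
  (δa)² = 14.1;  (3·δu)² = 30700;  (δy)² = 6.25
δS = √(30700) = 175
S = 1797.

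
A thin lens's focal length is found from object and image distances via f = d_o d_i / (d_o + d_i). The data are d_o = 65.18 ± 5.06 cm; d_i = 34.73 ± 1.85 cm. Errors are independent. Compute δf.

∂f/∂d_o = (d_i/(d_o+d_i))² = 0.121;  ∂f/∂d_i = (d_o/(d_o+d_i))² = 0.426
δf = √((∂f/∂d_o · δd_o)² + (∂f/∂d_i · δd_i)²) = √(0.374 + 0.620) = 0.997 cm

0.997 cm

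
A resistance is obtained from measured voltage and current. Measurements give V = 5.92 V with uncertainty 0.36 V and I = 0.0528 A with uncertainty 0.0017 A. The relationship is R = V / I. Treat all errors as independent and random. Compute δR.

Products/powers → add relative errors in quadrature, weighted by exponent:
  (1·δV/V)² = (1×0.0608)² = 0.00370;  (-1·δI/I)² = (-1×0.0322)² = 0.00104
δR/R = √(0.00473) = 0.0688
R = 112 Ω, so δR = 0.0688 × 112 = 7.71 Ω.

7.71 Ω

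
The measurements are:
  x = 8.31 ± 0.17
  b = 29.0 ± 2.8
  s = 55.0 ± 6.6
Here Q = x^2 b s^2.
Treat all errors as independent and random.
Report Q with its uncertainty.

(6.06 ± 1.59) × 10^6

For a monomial Q ∝ x^2, b, s^2, fractional errors add in quadrature:
  (2·δx/x)² = (2×0.0205)² = 0.00167;  (1·δb/b)² = (1×0.0966)² = 0.00932;  (2·δs/s)² = (2×0.120)² = 0.0576
δQ/Q = √(0.0686) = 0.262
Q = 6.06e+06, so δQ = 0.262 × 6.06e+06 = 1.59e+06.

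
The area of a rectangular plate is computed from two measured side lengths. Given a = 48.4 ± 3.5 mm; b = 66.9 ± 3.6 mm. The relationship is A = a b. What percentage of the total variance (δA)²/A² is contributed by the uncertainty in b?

35.6%

(δA/A)² = (1·δa/a)² + (1·δb/b)²
  a term: (1×0.0723)² = 0.00523
  b term: (1×0.0538)² = 0.00290
Total = 0.00813. Share from b = 0.00290/0.00813 = 0.356.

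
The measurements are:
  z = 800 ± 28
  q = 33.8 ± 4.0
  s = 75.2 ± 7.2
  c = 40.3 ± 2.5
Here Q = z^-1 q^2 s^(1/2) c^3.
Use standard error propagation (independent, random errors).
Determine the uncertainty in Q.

2.49e+05

Each factor contributes (exponent × relative error)² to (δQ/Q)²:
  (-1·δz/z)² = (-1×0.0350)² = 0.00123;  (2·δq/q)² = (2×0.118)² = 0.0560;  (½·δs/s)² = (0.5×0.0957)² = 0.00229;  (3·δc/c)² = (3×0.0620)² = 0.0346
δQ/Q = √(0.0942) = 0.307
Q = 8.11e+05, so δQ = 0.307 × 8.11e+05 = 2.49e+05.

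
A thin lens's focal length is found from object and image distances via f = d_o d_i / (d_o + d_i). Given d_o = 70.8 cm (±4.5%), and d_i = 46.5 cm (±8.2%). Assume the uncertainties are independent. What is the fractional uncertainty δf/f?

0.0526

∂f/∂d_o = (d_i/(d_o+d_i))² = 0.157;  ∂f/∂d_i = (d_o/(d_o+d_i))² = 0.364
δf = √((∂f/∂d_o · δd_o)² + (∂f/∂d_i · δd_i)²) = √(0.251 + 1.93) = 1.48 cm
f = 28.1 cm, so δf/f = 1.48/28.1 = 0.0526.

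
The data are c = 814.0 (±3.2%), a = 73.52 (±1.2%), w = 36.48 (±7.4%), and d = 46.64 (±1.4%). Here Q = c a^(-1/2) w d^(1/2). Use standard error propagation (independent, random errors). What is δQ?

Since Q is a product/quotient, work with relative uncertainties:
  (1·δc/c)² = (1×0.0320)² = 0.00102;  (−½·δa/a)² = (-0.5×0.0120)² = 3.6e-05;  (1·δw/w)² = (1×0.0740)² = 0.00548;  (½·δd/d)² = (0.5×0.0140)² = 4.9e-05
δQ/Q = √(0.00659) = 0.0811
Q = 23650, so δQ = 0.0811 × 23650 = 1920.

1920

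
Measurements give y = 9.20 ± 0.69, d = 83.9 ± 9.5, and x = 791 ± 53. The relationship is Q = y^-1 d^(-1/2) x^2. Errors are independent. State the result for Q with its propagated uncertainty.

7420 ± 1220

Q is a product of powers, so relative uncertainties combine in quadrature:
  (-1·δy/y)² = (-1×0.0750)² = 0.00562;  (−½·δd/d)² = (-0.5×0.113)² = 0.00321;  (2·δx/x)² = (2×0.0670)² = 0.0180
δQ/Q = √(0.0268) = 0.164
Q = 7420, so δQ = 0.164 × 7420 = 1220.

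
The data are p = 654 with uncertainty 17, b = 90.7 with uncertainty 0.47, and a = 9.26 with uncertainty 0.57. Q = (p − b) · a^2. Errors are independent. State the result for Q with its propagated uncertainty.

Let u = p − b = 563. δu = √(δp² + δb²) = √(289 + 0.221) = 17.0, so δu/u = 0.0302.
Q is then a monomial in u, a:
δQ/Q = √((δu/u)² + (2·δa/a)²) = √(0.000911 + 0.0152) = 0.127
Q = 48300, so δQ = 0.127 × 48300 = 6120.

48300 ± 6120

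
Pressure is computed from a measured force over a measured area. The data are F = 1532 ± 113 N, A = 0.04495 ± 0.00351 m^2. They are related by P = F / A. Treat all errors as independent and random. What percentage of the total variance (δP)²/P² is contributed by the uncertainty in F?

(δP/P)² = (1·δF/F)² + (-1·δA/A)²
  F term: (1×0.0738)² = 0.00544
  A term: (-1×0.0781)² = 0.00610
Total = 0.0115. Share from F = 0.00544/0.0115 = 0.472.

47.2%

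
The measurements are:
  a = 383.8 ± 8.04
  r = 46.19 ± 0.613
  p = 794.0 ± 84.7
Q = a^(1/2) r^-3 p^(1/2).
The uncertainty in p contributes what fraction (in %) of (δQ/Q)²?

62.7%

(δQ/Q)² = (½·δa/a)² + (-3·δr/r)² + (½·δp/p)²
  a term: (0.5×0.0209)² = 0.000110
  r term: (-3×0.0133)² = 0.00159
  p term: (0.5×0.107)² = 0.00284
Total = 0.00454. Share from p = 0.00284/0.00454 = 0.627.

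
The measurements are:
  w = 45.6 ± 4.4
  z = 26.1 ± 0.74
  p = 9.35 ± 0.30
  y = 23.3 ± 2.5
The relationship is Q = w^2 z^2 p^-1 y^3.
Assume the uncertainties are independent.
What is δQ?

7.3e+08

Q is a product of powers, so relative uncertainties combine in quadrature:
  (2·δw/w)² = (2×0.0965)² = 0.0372;  (2·δz/z)² = (2×0.0284)² = 0.00322;  (-1·δp/p)² = (-1×0.0321)² = 0.00103;  (3·δy/y)² = (3×0.107)² = 0.104
δQ/Q = √(0.145) = 0.381
Q = 1.92e+09, so δQ = 0.381 × 1.92e+09 = 7.3e+08.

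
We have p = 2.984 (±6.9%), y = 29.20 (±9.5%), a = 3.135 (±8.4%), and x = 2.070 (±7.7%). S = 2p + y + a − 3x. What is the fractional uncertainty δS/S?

S is a linear combination, so absolute uncertainties add in quadrature:
  (2·δp)² = 0.170;  (δy)² = 7.70;  (δa)² = 0.0693;  (3·δx)² = 0.229
δS = √(8.16) = 2.86
S = 32.09, so δS/S = 2.86/32.09 = 0.0890.

0.0890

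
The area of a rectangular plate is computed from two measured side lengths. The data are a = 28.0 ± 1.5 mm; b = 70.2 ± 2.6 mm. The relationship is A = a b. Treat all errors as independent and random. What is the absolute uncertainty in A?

128 mm^2

A is a product of powers, so relative uncertainties combine in quadrature:
  (1·δa/a)² = (1×0.0536)² = 0.00287;  (1·δb/b)² = (1×0.0370)² = 0.00137
δA/A = √(0.00424) = 0.0651
A = 1970 mm^2, so δA = 0.0651 × 1970 = 128 mm^2.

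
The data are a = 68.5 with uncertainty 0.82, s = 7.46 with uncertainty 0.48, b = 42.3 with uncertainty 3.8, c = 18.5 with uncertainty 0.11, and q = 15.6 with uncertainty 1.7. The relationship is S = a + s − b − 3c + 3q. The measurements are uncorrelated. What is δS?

For a sum/difference, combine absolute errors in quadrature:
  (δa)² = 0.672;  (δs)² = 0.230;  (δb)² = 14.4;  (3·δc)² = 0.109;  (3·δq)² = 26.0
δS = √(41.5) = 6.44

6.44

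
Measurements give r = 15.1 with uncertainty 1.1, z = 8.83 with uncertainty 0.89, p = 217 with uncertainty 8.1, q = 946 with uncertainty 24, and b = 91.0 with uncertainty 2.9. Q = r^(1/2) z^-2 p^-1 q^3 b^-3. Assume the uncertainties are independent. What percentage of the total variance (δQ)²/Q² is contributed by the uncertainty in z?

(δQ/Q)² = (½·δr/r)² + (-2·δz/z)² + (-1·δp/p)² + (3·δq/q)² + (-3·δb/b)²
  r term: (0.5×0.0728)² = 0.00133
  z term: (-2×0.101)² = 0.0406
  p term: (-1×0.0373)² = 0.00139
  q term: (3×0.0254)² = 0.00579
  b term: (-3×0.0319)² = 0.00914
Total = 0.0583. Share from z = 0.0406/0.0583 = 0.697.

69.7%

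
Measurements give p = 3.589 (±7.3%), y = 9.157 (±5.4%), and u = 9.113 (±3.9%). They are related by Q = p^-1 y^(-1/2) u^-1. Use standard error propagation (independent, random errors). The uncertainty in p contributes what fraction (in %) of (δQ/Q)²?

(δQ/Q)² = (-1·δp/p)² + (−½·δy/y)² + (-1·δu/u)²
  p term: (-1×0.0730)² = 0.00533
  y term: (-0.5×0.0540)² = 0.000729
  u term: (-1×0.0390)² = 0.00152
Total = 0.00758. Share from p = 0.00533/0.00758 = 0.703.

70.3%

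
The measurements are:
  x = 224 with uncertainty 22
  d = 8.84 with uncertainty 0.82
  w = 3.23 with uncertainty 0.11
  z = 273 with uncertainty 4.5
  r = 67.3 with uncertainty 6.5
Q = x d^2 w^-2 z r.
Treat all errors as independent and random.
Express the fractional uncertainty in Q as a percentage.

Products/powers → add relative errors in quadrature, weighted by exponent:
  (1·δx/x)² = (1×0.0982)² = 0.00965;  (2·δd/d)² = (2×0.0928)² = 0.0344;  (-2·δw/w)² = (-2×0.0341)² = 0.00464;  (1·δz/z)² = (1×0.0165)² = 0.000272;  (1·δr/r)² = (1×0.0966)² = 0.00933
δQ/Q = √(0.0583) = 0.241

24.1%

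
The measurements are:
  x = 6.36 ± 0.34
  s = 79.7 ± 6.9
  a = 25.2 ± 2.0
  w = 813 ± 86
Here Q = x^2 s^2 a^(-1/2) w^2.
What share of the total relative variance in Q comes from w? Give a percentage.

51.0%

(δQ/Q)² = (2·δx/x)² + (2·δs/s)² + (−½·δa/a)² + (2·δw/w)²
  x term: (2×0.0535)² = 0.0114
  s term: (2×0.0866)² = 0.0300
  a term: (-0.5×0.0794)² = 0.00157
  w term: (2×0.106)² = 0.0448
Total = 0.0877. Share from w = 0.0448/0.0877 = 0.510.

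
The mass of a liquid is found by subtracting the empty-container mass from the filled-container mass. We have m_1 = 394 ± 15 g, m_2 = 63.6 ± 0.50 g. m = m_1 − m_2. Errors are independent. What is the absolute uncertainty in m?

Each term contributes (cᵢ δxᵢ)² to (δm)²:
  (δm_1)² = 225;  (δm_2)² = 0.250
δm = √(225) = 15.0 g

15.0 g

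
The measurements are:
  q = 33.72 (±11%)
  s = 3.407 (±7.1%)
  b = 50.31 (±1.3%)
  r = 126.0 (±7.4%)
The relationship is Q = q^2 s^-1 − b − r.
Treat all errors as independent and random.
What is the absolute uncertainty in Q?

Let p = q^2·s^-1 = 333.7. δp/p = √((2·δq/q)² + (-1·δs/s)²) = √(0.0484 + 0.00504) = 0.231, so δp = 77.2.
Q = p − b − r: δQ = √(δp² + δb² + δr²) = √(5950 + 0.428 + 86.9) = 77.7

77.7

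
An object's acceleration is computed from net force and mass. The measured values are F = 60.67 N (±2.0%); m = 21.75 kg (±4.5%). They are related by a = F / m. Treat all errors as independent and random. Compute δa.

a is a product of powers, so relative uncertainties combine in quadrature:
  (1·δF/F)² = (1×0.0200)² = 0.000400;  (-1·δm/m)² = (-1×0.0450)² = 0.00202
δa/a = √(0.00243) = 0.0492
a = 2.789 m/s^2, so δa = 0.0492 × 2.789 = 0.137 m/s^2.

0.137 m/s^2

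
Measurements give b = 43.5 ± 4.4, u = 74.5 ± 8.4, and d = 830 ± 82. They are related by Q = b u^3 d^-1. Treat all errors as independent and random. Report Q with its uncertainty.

21700 ± 7940

Since Q is a product/quotient, work with relative uncertainties:
  (1·δb/b)² = (1×0.101)² = 0.0102;  (3·δu/u)² = (3×0.113)² = 0.114;  (-1·δd/d)² = (-1×0.0988)² = 0.00976
δQ/Q = √(0.134) = 0.367
Q = 21700, so δQ = 0.367 × 21700 = 7940.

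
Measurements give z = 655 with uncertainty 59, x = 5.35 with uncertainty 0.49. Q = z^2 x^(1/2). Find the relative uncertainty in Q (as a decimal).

0.186

Since Q is a product/quotient, work with relative uncertainties:
  (2·δz/z)² = (2×0.0901)² = 0.0325;  (½·δx/x)² = (0.5×0.0916)² = 0.00210
δQ/Q = √(0.0346) = 0.186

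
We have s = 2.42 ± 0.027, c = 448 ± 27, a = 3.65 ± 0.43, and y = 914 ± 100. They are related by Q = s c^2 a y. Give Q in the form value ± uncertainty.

For a monomial Q ∝ s, c^2, a, y, fractional errors add in quadrature:
  (1·δs/s)² = (1×0.0112)² = 0.000124;  (2·δc/c)² = (2×0.0603)² = 0.0145;  (1·δa/a)² = (1×0.118)² = 0.0139;  (1·δy/y)² = (1×0.109)² = 0.0120
δQ/Q = √(0.0405) = 0.201
Q = 1.62e+09, so δQ = 0.201 × 1.62e+09 = 3.26e+08.

(1.62 ± 0.326) × 10^9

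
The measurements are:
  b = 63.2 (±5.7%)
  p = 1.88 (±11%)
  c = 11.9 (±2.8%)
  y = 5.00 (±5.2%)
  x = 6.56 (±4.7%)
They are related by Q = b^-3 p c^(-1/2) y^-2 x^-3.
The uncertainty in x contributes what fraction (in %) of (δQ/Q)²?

27.5%

(δQ/Q)² = (-3·δb/b)² + (1·δp/p)² + (−½·δc/c)² + (-2·δy/y)² + (-3·δx/x)²
  b term: (-3×0.0570)² = 0.0292
  p term: (1×0.110)² = 0.0121
  c term: (-0.5×0.0280)² = 0.000196
  y term: (-2×0.0520)² = 0.0108
  x term: (-3×0.0470)² = 0.0199
Total = 0.0722. Share from x = 0.0199/0.0722 = 0.275.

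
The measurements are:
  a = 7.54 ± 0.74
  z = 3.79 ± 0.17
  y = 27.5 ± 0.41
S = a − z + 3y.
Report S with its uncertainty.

Each term contributes (cᵢ δxᵢ)² to (δS)²:
  (δa)² = 0.548;  (δz)² = 0.0289;  (3·δy)² = 1.51
δS = √(2.09) = 1.45
S = 86.2.

86.2 ± 1.45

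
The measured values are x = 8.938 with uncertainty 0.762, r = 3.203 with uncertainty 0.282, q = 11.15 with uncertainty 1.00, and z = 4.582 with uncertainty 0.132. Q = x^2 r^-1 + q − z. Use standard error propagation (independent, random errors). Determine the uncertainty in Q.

Let p = x^2·r^-1 = 24.94. δp/p = √((2·δx/x)² + (-1·δr/r)²) = √(0.0291 + 0.00775) = 0.192, so δp = 4.79.
Q = p + q − z: δQ = √(δp² + δq² + δz²) = √(22.9 + 1.00 + 0.0174) = 4.89

4.89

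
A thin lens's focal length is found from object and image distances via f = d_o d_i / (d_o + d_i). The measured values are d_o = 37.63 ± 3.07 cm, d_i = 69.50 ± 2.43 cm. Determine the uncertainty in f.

∂f/∂d_o = (d_i/(d_o+d_i))² = 0.421;  ∂f/∂d_i = (d_o/(d_o+d_i))² = 0.123
δf = √((∂f/∂d_o · δd_o)² + (∂f/∂d_i · δd_i)²) = √(1.67 + 0.0899) = 1.33 cm

1.33 cm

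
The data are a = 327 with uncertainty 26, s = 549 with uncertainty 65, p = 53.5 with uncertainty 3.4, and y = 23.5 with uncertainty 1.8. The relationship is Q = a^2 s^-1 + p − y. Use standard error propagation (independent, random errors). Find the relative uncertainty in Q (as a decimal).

Let w = a^2·s^-1 = 195. δw/w = √((2·δa/a)² + (-1·δs/s)²) = √(0.0253 + 0.0140) = 0.198, so δw = 38.6.
Q = w + p − y: δQ = √(δw² + δp² + δy²) = √(1490 + 11.6 + 3.24) = 38.8
Q = 225, so δQ/Q = 38.8/225 = 0.173.

0.173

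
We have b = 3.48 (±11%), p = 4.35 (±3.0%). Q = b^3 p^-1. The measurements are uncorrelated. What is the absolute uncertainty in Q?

3.21

Q is a product of powers, so relative uncertainties combine in quadrature:
  (3·δb/b)² = (3×0.110)² = 0.109;  (-1·δp/p)² = (-1×0.0300)² = 0.000900
δQ/Q = √(0.110) = 0.331
Q = 9.69, so δQ = 0.331 × 9.69 = 3.21.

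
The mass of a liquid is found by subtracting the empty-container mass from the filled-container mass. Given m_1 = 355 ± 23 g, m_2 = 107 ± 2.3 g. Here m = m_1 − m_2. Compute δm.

Absolute uncertainties add in quadrature for a linear combination:
  (δm_1)² = 529;  (δm_2)² = 5.29
δm = √(534) = 23.1 g

23.1 g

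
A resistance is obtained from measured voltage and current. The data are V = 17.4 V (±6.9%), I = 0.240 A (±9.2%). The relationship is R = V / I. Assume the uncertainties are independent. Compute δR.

R is a product of powers, so relative uncertainties combine in quadrature:
  (1·δV/V)² = (1×0.0690)² = 0.00476;  (-1·δI/I)² = (-1×0.0920)² = 0.00846
δR/R = √(0.0132) = 0.115
R = 72.5 Ω, so δR = 0.115 × 72.5 = 8.34 Ω.

8.34 Ω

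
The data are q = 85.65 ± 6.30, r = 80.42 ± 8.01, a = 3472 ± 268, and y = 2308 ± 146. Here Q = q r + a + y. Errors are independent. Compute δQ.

906

Let p = q·r = 6888. δp/p = √((1·δq/q)² + (1·δr/r)²) = √(0.00541 + 0.00992) = 0.124, so δp = 853.
Q = p + a + y: δQ = √(δp² + δa² + δy²) = √(7.27e+05 + 71800 + 21300) = 906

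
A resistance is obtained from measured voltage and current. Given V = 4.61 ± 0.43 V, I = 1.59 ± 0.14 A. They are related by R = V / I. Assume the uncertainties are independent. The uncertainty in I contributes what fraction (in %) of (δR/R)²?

(δR/R)² = (1·δV/V)² + (-1·δI/I)²
  V term: (1×0.0933)² = 0.00870
  I term: (-1×0.0881)² = 0.00775
Total = 0.0165. Share from I = 0.00775/0.0165 = 0.471.

47.1%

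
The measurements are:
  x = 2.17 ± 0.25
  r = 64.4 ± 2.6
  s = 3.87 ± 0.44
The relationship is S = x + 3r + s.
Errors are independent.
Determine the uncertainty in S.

7.82

For a sum/difference, combine absolute errors in quadrature:
  (δx)² = 0.0625;  (3·δr)² = 60.8;  (δs)² = 0.194
δS = √(61.1) = 7.82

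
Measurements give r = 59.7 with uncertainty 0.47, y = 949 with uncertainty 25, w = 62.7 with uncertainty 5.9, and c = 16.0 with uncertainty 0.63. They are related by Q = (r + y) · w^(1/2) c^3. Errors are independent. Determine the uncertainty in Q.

4.24e+06

Let u = r + y = 1010. δu = √(δr² + δy²) = √(0.221 + 625) = 25.0, so δu/u = 0.0248.
Q is then a monomial in u, w, c:
δQ/Q = √((δu/u)² + (½·δw/w)² + (3·δc/c)²) = √(0.000614 + 0.00221 + 0.0140) = 0.130
Q = 3.27e+07, so δQ = 0.130 × 3.27e+07 = 4.24e+06.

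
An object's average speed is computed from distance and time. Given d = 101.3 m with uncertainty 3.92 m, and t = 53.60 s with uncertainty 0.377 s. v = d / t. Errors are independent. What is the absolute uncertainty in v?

0.0743 m/s

Since v is a product/quotient, work with relative uncertainties:
  (1·δd/d)² = (1×0.0387)² = 0.00150;  (-1·δt/t)² = (-1×0.00703)² = 4.95e-05
δv/v = √(0.00155) = 0.0393
v = 1.890 m/s, so δv = 0.0393 × 1.890 = 0.0743 m/s.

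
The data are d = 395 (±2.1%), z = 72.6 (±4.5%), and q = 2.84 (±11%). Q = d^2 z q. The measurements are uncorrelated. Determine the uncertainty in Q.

Each factor contributes (exponent × relative error)² to (δQ/Q)²:
  (2·δd/d)² = (2×0.0210)² = 0.00176;  (1·δz/z)² = (1×0.0450)² = 0.00202;  (1·δq/q)² = (1×0.110)² = 0.0121
δQ/Q = √(0.0159) = 0.126
Q = 3.22e+07, so δQ = 0.126 × 3.22e+07 = 4.06e+06.

4.06e+06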